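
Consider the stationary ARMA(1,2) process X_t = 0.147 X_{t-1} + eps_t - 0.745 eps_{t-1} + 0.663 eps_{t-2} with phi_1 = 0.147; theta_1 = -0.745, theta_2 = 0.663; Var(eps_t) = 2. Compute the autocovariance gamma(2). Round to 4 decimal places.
\gamma(2) = 1.0637

Multiply the model equation by X_{t-k} and take expectations. With theta_0 = psi_0 = 1 and psi_j the MA(infinity) weights, this gives
  gamma(k) - sum_i phi_i gamma(k-i) = c_k,
  c_k = sigma^2 * sum_{j=k..q} theta_j psi_{j-k}   (c_k = 0 for k > q),
using gamma(-m) = gamma(m).
psi-weights needed (psi_j = theta_j + sum_i phi_i psi_{j-i}):
  psi_1 = theta_1 + phi_1 = -0.745 + (0.147) = -0.598
  psi_2 = theta_2 + phi_1 psi_1 = 0.663 + (0.147)(-0.598) = 0.575094
Right-hand sides:
  c_0 = sigma^2 (1 + theta_1 psi_1 + theta_2 psi_2) = 2 * (1 + (-0.745)(-0.598) + (0.663)(0.575094)) = 2 * 1.826797 = 3.653595
  c_1 = sigma^2 (theta_1 + theta_2 psi_1) = 2 * (-0.745 + (0.663)(-0.598)) = -2.282948
  c_2 = sigma^2 theta_2 = 2 * (0.663) = 1.326
Equations for k = 0 and k = 1 (AR order 1):
  gamma(0) = phi_1 gamma(1) + c_0
  gamma(1) = phi_1 gamma(0) + c_1
Substituting the second into the first: gamma(0) (1 - phi_1^2) = c_0 + phi_1 c_1, so
  gamma(0) = (c_0 + phi_1 c_1) / (1 - phi_1^2) = (3.653595 + (0.147)(-2.282948)) / (1 - (0.147)^2) = 3.318001 / 0.978391 = 3.391284.
  gamma(1) = phi_1 gamma(0) + c_1 = (0.147)(3.391284) + (-2.282948) = -1.784429.
For k = 2: gamma(2) = phi_1 gamma(1) + c_2
  = (0.147)(-1.784429) + (1.326) = 1.063689.
Therefore gamma(2) = 1.0637 (to 4 decimal places).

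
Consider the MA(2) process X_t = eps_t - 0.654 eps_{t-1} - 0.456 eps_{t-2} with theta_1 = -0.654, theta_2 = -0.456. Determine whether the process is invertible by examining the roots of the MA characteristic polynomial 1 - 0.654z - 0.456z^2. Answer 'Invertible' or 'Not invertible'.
\text{Not invertible}

The MA(q) characteristic polynomial is P(z) = 1 - 0.654z - 0.456z^2.
Invertibility requires all roots to lie outside the unit circle, i.e. |z| > 1 for every root.
Set 1 + (-0.654) z + (-0.456) z^2 = 0, i.e. a z^2 + b z + c = 0 with a = -0.456, b = -0.654, c = 1.
Discriminant D = b^2 - 4ac = (-0.654)^2 - 4*(-0.456)*1 = 0.427716 - (-1.824) = 2.251716.
D >= 0, so the roots are real: z = (-b +/- sqrt(D)) / (2a) = (0.654 +/- 1.500572) / (-0.912).
  z_1 = (0.654 + 1.500572) / (-0.912) = -2.3625,   |z_1| = 2.3625.
  z_2 = (0.654 - 1.500572) / (-0.912) = 0.9283,   |z_2| = 0.9283.
Moduli of all roots: 2.3625, 0.9283.
All moduli strictly greater than 1? No.
Verdict: Not invertible.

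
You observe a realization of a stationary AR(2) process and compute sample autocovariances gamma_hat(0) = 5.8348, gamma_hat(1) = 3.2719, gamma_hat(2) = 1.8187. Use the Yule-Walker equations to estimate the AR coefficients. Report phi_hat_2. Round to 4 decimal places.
\hat\phi_{2} = -0.0040

The Yule-Walker equations for an AR(p) process read, in matrix form,
  Gamma_p phi = r_p,   with   (Gamma_p)_{ij} = gamma(|i - j|),
                       (r_p)_i = gamma(i),   i,j = 1..p.
Substitute the sample gammas (Toeplitz matrix and right-hand side of size 2):
  Gamma_p = [[5.8348, 3.2719], [3.2719, 5.8348]]
  r_p     = [3.2719, 1.8187]
Written out:
  5.8348 phi_1 + 3.2719 phi_2 = 3.2719
  3.2719 phi_1 + 5.8348 phi_2 = 1.8187
Solve by Cramer's rule:
  det = gamma(0)^2 - gamma(1)^2 = (5.8348)^2 - (3.2719)^2 = 34.04489104 - 10.70532961 = 23.33956143
  phi_hat_1 = [gamma(1) gamma(0) - gamma(1) gamma(2)] / det = [(3.2719)(5.8348) - (3.2719)(1.8187)] / 23.33956143 = 13.14027759 / 23.33956143 = 0.563
  phi_hat_2 = [gamma(0) gamma(2) - gamma(1)^2] / det = [(5.8348)(1.8187) - (3.2719)^2] / 23.33956143 = -0.09357885 / 23.33956143 = -0.004
So phi_hat = [0.5630, -0.0040].
Therefore phi_hat_2 = -0.0040.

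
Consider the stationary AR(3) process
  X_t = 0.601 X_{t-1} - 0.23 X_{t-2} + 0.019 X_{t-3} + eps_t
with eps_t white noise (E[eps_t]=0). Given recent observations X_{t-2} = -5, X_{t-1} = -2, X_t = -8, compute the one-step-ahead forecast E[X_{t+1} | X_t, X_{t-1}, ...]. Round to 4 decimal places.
E[X_{t+1} \mid \mathcal F_t] = -4.4430

For an AR(p) model X_t = c + sum_i phi_i X_{t-i} + eps_t, the
one-step-ahead conditional mean is
  E[X_{t+1} | X_t, ...] = c + sum_i phi_i X_{t+1-i}.
Substitute known values:
  E[X_{t+1} | ...] = (0.601) * (-8) + (-0.23) * (-2) + (0.019) * (-5)
                   = -4.4430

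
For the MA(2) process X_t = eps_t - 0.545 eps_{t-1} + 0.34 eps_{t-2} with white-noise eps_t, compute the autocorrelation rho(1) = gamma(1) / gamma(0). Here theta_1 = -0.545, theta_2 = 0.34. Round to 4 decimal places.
\rho(1) = -0.5170

For an MA(q) process with theta_0 = 1, the autocovariance is
  gamma(k) = sigma^2 * sum_{i=0..q-k} theta_i * theta_{i+k},
and rho(k) = gamma(k) / gamma(0). Sigma^2 cancels.
  numerator   = (1)*(-0.545) + (-0.545)*(0.34) = -0.7303.
  denominator = (1)^2 + (-0.545)^2 + (0.34)^2 = 1.412625.
  rho(1) = -0.7303 / 1.412625 = -0.5170.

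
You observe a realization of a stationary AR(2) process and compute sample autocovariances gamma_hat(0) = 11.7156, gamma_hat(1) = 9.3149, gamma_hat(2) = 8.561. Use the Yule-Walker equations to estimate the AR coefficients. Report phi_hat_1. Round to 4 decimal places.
\hat\phi_{1} = 0.5820

The Yule-Walker equations for an AR(p) process read, in matrix form,
  Gamma_p phi = r_p,   with   (Gamma_p)_{ij} = gamma(|i - j|),
                       (r_p)_i = gamma(i),   i,j = 1..p.
Substitute the sample gammas (Toeplitz matrix and right-hand side of size 2):
  Gamma_p = [[11.7156, 9.3149], [9.3149, 11.7156]]
  r_p     = [9.3149, 8.561]
Written out:
  11.7156 phi_1 + 9.3149 phi_2 = 9.3149
  9.3149 phi_1 + 11.7156 phi_2 = 8.561
Solve by Cramer's rule:
  det = gamma(0)^2 - gamma(1)^2 = (11.7156)^2 - (9.3149)^2 = 137.25528336 - 86.76736201 = 50.48792135
  phi_hat_1 = [gamma(1) gamma(0) - gamma(1) gamma(2)] / det = [(9.3149)(11.7156) - (9.3149)(8.561)] / 50.48792135 = 29.38478354 / 50.48792135 = 0.582
  phi_hat_2 = [gamma(0) gamma(2) - gamma(1)^2] / det = [(11.7156)(8.561) - (9.3149)^2] / 50.48792135 = 13.52988959 / 50.48792135 = 0.268
So phi_hat = [0.5820, 0.2680].
Therefore phi_hat_1 = 0.5820.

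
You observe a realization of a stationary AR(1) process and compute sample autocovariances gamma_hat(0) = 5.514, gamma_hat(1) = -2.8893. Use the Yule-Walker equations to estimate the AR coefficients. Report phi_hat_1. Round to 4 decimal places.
\hat\phi_{1} = -0.5240

The Yule-Walker equations for an AR(p) process read, in matrix form,
  Gamma_p phi = r_p,   with   (Gamma_p)_{ij} = gamma(|i - j|),
                       (r_p)_i = gamma(i),   i,j = 1..p.
Substitute the sample gammas (Toeplitz matrix and right-hand side of size 1):
  Gamma_p = [[5.514]]
  r_p     = [-2.8893]
With p = 1 this is the single equation gamma(0) phi_1 = gamma(1):
  phi_hat_1 = gamma(1) / gamma(0) = -2.8893 / 5.514 = -0.5240.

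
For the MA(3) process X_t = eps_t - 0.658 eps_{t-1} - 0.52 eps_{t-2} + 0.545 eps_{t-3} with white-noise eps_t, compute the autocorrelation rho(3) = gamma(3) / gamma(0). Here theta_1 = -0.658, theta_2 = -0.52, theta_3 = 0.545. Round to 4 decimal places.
\rho(3) = 0.2724

For an MA(q) process with theta_0 = 1, the autocovariance is
  gamma(k) = sigma^2 * sum_{i=0..q-k} theta_i * theta_{i+k},
and rho(k) = gamma(k) / gamma(0). Sigma^2 cancels.
  numerator   = (1)*(0.545) = 0.545.
  denominator = (1)^2 + (-0.658)^2 + (-0.52)^2 + (0.545)^2 = 2.000389.
  rho(3) = 0.545 / 2.000389 = 0.2724.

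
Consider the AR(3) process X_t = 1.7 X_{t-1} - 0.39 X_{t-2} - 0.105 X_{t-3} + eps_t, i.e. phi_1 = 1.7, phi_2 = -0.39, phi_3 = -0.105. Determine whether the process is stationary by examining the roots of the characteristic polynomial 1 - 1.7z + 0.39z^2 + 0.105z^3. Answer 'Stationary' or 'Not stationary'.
\text{Not stationary}

The AR(p) characteristic polynomial is P(z) = 1 - 1.7z + 0.39z^2 + 0.105z^3.
Stationarity requires all roots to lie outside the unit circle, i.e. |z| > 1 for every root.
Degree 3: look for a simple real root z0 first, then factor out (1 - z/z0) and solve the remaining quadratic.
Testing z0 = 2: P(2) = 1 + (-1.7)(2) + (0.39)(2)^2 + (0.105)(2)^3
  = 1 + (-3.4) + (1.56) + (0.84) = 0.  So z_0 = 2 is a root, |z_0| = 2.
Divide out the factor (1 - 0.5 z) = (1 - z/z0) (since 1/z0 = 0.5):
  P(z) = (1 - 0.5 z)(1 + (-1.2) z + (-0.21) z^2)
  [check: z-coef -1.2 - (0.5) = -1.7; z^2-coef -0.21 - (0.5)(-1.2) = 0.39; z^3-coef -(0.5)(-0.21) = 0.105.]
Remaining roots from the quadratic factor 1 + (-1.2) z + (-0.21) z^2:
  Set 1 + (-1.2) z + (-0.21) z^2 = 0, i.e. a z^2 + b z + c = 0 with a = -0.21, b = -1.2, c = 1.
  Discriminant D = b^2 - 4ac = (-1.2)^2 - 4*(-0.21)*1 = 1.44 - (-0.84) = 2.28.
  D >= 0, so the roots are real: z = (-b +/- sqrt(D)) / (2a) = (1.2 +/- 1.509967) / (-0.42).
    z_1 = (1.2 + 1.509967) / (-0.42) = -6.4523,   |z_1| = 6.4523.
    z_2 = (1.2 - 1.509967) / (-0.42) = 0.738,   |z_2| = 0.738.
Moduli of all roots: 2.0000, 6.4523, 0.7380.
All moduli strictly greater than 1? No.
Verdict: Not stationary.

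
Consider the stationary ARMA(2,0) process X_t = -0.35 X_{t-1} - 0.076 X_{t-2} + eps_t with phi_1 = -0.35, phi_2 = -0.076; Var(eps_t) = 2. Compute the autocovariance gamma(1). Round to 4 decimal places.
\gamma(1) = -0.7318

Multiply the model equation by X_{t-k} and take expectations. With theta_0 = psi_0 = 1 and psi_j the MA(infinity) weights, this gives
  gamma(k) - sum_i phi_i gamma(k-i) = c_k,
  c_k = sigma^2 * sum_{j=k..q} theta_j psi_{j-k}   (c_k = 0 for k > q),
using gamma(-m) = gamma(m).
Pure AR (q = 0): c_0 = sigma^2 = 2, c_k = 0 for k >= 1.
Equations for k = 0, 1, 2 (AR order 2, c_2 = 0):
  (E0) gamma(0) = phi_1 gamma(1) + phi_2 gamma(2) + c_0
  (E1) gamma(1) = phi_1 gamma(0) + phi_2 gamma(1) + c_1
  (E2) gamma(2) = phi_1 gamma(1) + phi_2 gamma(0)
From (E1): gamma(1) = A gamma(0) + B with
  A = phi_1 / (1 - phi_2) = -0.35 / 1.076 = -0.325279,   B = c_1 / (1 - phi_2) = 0 / 1.076 = 0.
Insert (E2) into (E0): gamma(0) (1 - phi_2^2) = phi_1 (1 + phi_2) gamma(1) + c_0.
  phi_1 (1 + phi_2) = (-0.35)(0.924) = -0.3234,   1 - phi_2^2 = 0.994224.
Replace gamma(1) by A gamma(0) + B and collect gamma(0):
  gamma(0) [0.994224 - (-0.3234)(-0.325279)] = c_0 = 2
  gamma(0) * 0.889029 = 2
  gamma(0) = 2 / 0.889029 = 2.249646.
  gamma(1) = A gamma(0) = (-0.325279)(2.249646) = -0.731762.
Therefore gamma(1) = -0.7318 (to 4 decimal places).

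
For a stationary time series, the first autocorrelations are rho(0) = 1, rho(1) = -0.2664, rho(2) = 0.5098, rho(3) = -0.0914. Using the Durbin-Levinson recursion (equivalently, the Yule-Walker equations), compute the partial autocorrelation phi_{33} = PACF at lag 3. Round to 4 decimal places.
\phi_{33} = 0.1470

The PACF at lag k is phi_{kk}, the last component of the solution
to the Yule-Walker system G_k phi = r_k where
  (G_k)_{ij} = rho(|i - j|), (r_k)_i = rho(i), i,j = 1..k.
Equivalently, Durbin-Levinson gives phi_{kk} iteratively:
  phi_{11} = rho(1)
  phi_{kk} = [rho(k) - sum_{j=1..k-1} phi_{k-1,j} rho(k-j)]
            / [1 - sum_{j=1..k-1} phi_{k-1,j} rho(j)],
  phi_{k,j} = phi_{k-1,j} - phi_{kk} phi_{k-1,k-j},  j = 1..k-1.
Step k = 1:
  phi_11 = rho(1) = -0.2664.
Step k = 2:
  phi_22 = [rho(2) - phi_11 rho(1)] / [1 - phi_11 rho(1)] = [0.5098 - (-0.2664)(-0.2664)] / [1 - (-0.2664)(-0.2664)]
         = 0.43883104 / 0.92903104 = 0.472353.
  Update: phi_21 = phi_11 - phi_22 phi_11 = -0.2664 - (0.472353)(-0.2664) = -0.140565.
Step k = 3:
  phi_33 = [rho(3) - phi_21 rho(2) - phi_22 rho(1)] / [1 - phi_21 rho(1) - phi_22 rho(2)]
    numerator   = -0.0914 - (-0.140565)(0.5098) - (0.472353)(-0.2664) = 0.10609502
    denominator = 1 - (-0.140565)(-0.2664) - (0.472353)(0.5098) = 0.72174767
  phi_33 = 0.10609502 / 0.72174767 = 0.147.
Therefore phi_{33} = 0.1470.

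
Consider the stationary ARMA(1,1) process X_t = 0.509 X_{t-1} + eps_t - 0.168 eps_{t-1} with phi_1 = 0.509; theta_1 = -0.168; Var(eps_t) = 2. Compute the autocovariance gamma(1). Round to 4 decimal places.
\gamma(1) = 0.8418

Multiply the model equation by X_{t-k} and take expectations. With theta_0 = psi_0 = 1 and psi_j the MA(infinity) weights, this gives
  gamma(k) - sum_i phi_i gamma(k-i) = c_k,
  c_k = sigma^2 * sum_{j=k..q} theta_j psi_{j-k}   (c_k = 0 for k > q),
using gamma(-m) = gamma(m).
psi-weights needed (psi_j = theta_j + sum_i phi_i psi_{j-i}):
  psi_1 = theta_1 + phi_1 = -0.168 + (0.509) = 0.341
Right-hand sides:
  c_0 = sigma^2 (1 + theta_1 psi_1) = 2 * (1 + (-0.168)(0.341)) = 2 * 0.942712 = 1.885424
  c_1 = sigma^2 theta_1 = 2 * (-0.168) = -0.336
  c_2 = 0
Equations for k = 0 and k = 1 (AR order 1):
  gamma(0) = phi_1 gamma(1) + c_0
  gamma(1) = phi_1 gamma(0) + c_1
Substituting the second into the first: gamma(0) (1 - phi_1^2) = c_0 + phi_1 c_1, so
  gamma(0) = (c_0 + phi_1 c_1) / (1 - phi_1^2) = (1.885424 + (0.509)(-0.336)) / (1 - (0.509)^2) = 1.7144 / 0.740919 = 2.313883.
  gamma(1) = phi_1 gamma(0) + c_1 = (0.509)(2.313883) + (-0.336) = 0.841767.
Therefore gamma(1) = 0.8418 (to 4 decimal places).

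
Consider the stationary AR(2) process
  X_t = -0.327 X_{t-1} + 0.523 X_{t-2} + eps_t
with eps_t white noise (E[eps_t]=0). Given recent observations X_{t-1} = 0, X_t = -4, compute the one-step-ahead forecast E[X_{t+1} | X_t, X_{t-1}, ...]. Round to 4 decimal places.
E[X_{t+1} \mid \mathcal F_t] = 1.3080

For an AR(p) model X_t = c + sum_i phi_i X_{t-i} + eps_t, the
one-step-ahead conditional mean is
  E[X_{t+1} | X_t, ...] = c + sum_i phi_i X_{t+1-i}.
Substitute known values:
  E[X_{t+1} | ...] = (-0.327) * (-4) + (0.523) * (0)
                   = 1.3080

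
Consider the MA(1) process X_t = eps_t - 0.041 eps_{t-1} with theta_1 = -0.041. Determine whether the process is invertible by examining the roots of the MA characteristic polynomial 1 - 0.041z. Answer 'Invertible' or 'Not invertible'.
\text{Invertible}

The MA(q) characteristic polynomial is P(z) = 1 - 0.041z.
Invertibility requires all roots to lie outside the unit circle, i.e. |z| > 1 for every root.
This is linear in z: 1 + (-0.041) z = 0  =>  z = -1/(-0.041) = 24.390244,  |z| = 24.390244.
Moduli of all roots: 24.3902.
All moduli strictly greater than 1? Yes.
Verdict: Invertible.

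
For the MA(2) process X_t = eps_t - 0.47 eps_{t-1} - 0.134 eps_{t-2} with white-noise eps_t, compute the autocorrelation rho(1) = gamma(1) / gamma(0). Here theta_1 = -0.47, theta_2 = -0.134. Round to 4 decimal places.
\rho(1) = -0.3285

For an MA(q) process with theta_0 = 1, the autocovariance is
  gamma(k) = sigma^2 * sum_{i=0..q-k} theta_i * theta_{i+k},
and rho(k) = gamma(k) / gamma(0). Sigma^2 cancels.
  numerator   = (1)*(-0.47) + (-0.47)*(-0.134) = -0.40702.
  denominator = (1)^2 + (-0.47)^2 + (-0.134)^2 = 1.238856.
  rho(1) = -0.40702 / 1.238856 = -0.3285.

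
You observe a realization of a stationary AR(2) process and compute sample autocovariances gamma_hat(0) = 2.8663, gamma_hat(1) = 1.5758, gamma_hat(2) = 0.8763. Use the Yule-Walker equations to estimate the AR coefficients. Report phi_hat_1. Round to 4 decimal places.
\hat\phi_{1} = 0.5470

The Yule-Walker equations for an AR(p) process read, in matrix form,
  Gamma_p phi = r_p,   with   (Gamma_p)_{ij} = gamma(|i - j|),
                       (r_p)_i = gamma(i),   i,j = 1..p.
Substitute the sample gammas (Toeplitz matrix and right-hand side of size 2):
  Gamma_p = [[2.8663, 1.5758], [1.5758, 2.8663]]
  r_p     = [1.5758, 0.8763]
Written out:
  2.8663 phi_1 + 1.5758 phi_2 = 1.5758
  1.5758 phi_1 + 2.8663 phi_2 = 0.8763
Solve by Cramer's rule:
  det = gamma(0)^2 - gamma(1)^2 = (2.8663)^2 - (1.5758)^2 = 8.21567569 - 2.48314564 = 5.73253005
  phi_hat_1 = [gamma(1) gamma(0) - gamma(1) gamma(2)] / det = [(1.5758)(2.8663) - (1.5758)(0.8763)] / 5.73253005 = 3.135842 / 5.73253005 = 0.547
  phi_hat_2 = [gamma(0) gamma(2) - gamma(1)^2] / det = [(2.8663)(0.8763) - (1.5758)^2] / 5.73253005 = 0.02859305 / 5.73253005 = 0.005
So phi_hat = [0.5470, 0.0050].
Therefore phi_hat_1 = 0.5470.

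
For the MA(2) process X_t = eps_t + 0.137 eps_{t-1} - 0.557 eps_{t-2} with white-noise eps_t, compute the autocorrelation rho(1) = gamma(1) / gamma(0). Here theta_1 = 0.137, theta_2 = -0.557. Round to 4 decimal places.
\rho(1) = 0.0457

For an MA(q) process with theta_0 = 1, the autocovariance is
  gamma(k) = sigma^2 * sum_{i=0..q-k} theta_i * theta_{i+k},
and rho(k) = gamma(k) / gamma(0). Sigma^2 cancels.
  numerator   = (1)*(0.137) + (0.137)*(-0.557) = 0.060691.
  denominator = (1)^2 + (0.137)^2 + (-0.557)^2 = 1.329018.
  rho(1) = 0.060691 / 1.329018 = 0.0457.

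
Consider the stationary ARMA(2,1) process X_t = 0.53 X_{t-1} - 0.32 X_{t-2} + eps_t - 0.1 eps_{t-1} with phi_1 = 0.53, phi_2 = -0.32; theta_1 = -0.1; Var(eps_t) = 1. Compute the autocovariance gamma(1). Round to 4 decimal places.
\gamma(1) = 0.4200

Multiply the model equation by X_{t-k} and take expectations. With theta_0 = psi_0 = 1 and psi_j the MA(infinity) weights, this gives
  gamma(k) - sum_i phi_i gamma(k-i) = c_k,
  c_k = sigma^2 * sum_{j=k..q} theta_j psi_{j-k}   (c_k = 0 for k > q),
using gamma(-m) = gamma(m).
psi-weights needed (psi_j = theta_j + sum_i phi_i psi_{j-i}):
  psi_1 = theta_1 + phi_1 = -0.1 + (0.53) = 0.43
Right-hand sides:
  c_0 = sigma^2 (1 + theta_1 psi_1) = 1 * (1 + (-0.1)(0.43)) = 1 * 0.957 = 0.957
  c_1 = sigma^2 theta_1 = 1 * (-0.1) = -0.1
  c_2 = 0
Equations for k = 0, 1, 2 (AR order 2, c_2 = 0):
  (E0) gamma(0) = phi_1 gamma(1) + phi_2 gamma(2) + c_0
  (E1) gamma(1) = phi_1 gamma(0) + phi_2 gamma(1) + c_1
  (E2) gamma(2) = phi_1 gamma(1) + phi_2 gamma(0)
From (E1): gamma(1) = A gamma(0) + B with
  A = phi_1 / (1 - phi_2) = 0.53 / 1.32 = 0.401515,   B = c_1 / (1 - phi_2) = -0.1 / 1.32 = -0.075758.
Insert (E2) into (E0): gamma(0) (1 - phi_2^2) = phi_1 (1 + phi_2) gamma(1) + c_0.
  phi_1 (1 + phi_2) = (0.53)(0.68) = 0.3604,   1 - phi_2^2 = 0.8976.
Replace gamma(1) by A gamma(0) + B and collect gamma(0):
  gamma(0) [0.8976 - (0.3604)(0.401515)] = (0.3604)(-0.075758) + 0.957
  gamma(0) * 0.752894 = 0.929697
  gamma(0) = 0.929697 / 0.752894 = 1.234831.
  gamma(1) = A gamma(0) + B = (0.401515)(1.234831) + (-0.075758) = 0.420046.
Therefore gamma(1) = 0.4200 (to 4 decimal places).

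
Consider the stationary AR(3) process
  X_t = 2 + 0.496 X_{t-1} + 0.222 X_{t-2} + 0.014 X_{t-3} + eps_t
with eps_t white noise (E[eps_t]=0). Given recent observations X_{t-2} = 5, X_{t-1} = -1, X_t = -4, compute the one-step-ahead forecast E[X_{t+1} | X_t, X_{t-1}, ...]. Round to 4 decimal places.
E[X_{t+1} \mid \mathcal F_t] = -0.1360

For an AR(p) model X_t = c + sum_i phi_i X_{t-i} + eps_t, the
one-step-ahead conditional mean is
  E[X_{t+1} | X_t, ...] = c + sum_i phi_i X_{t+1-i}.
Substitute known values:
  E[X_{t+1} | ...] = 2 + (0.496) * (-4) + (0.222) * (-1) + (0.014) * (5)
                   = -0.1360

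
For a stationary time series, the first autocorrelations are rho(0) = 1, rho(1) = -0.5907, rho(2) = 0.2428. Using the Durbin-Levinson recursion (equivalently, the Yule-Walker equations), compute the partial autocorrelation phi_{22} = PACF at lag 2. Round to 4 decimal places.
\phi_{22} = -0.1630

The PACF at lag k is phi_{kk}, the last component of the solution
to the Yule-Walker system G_k phi = r_k where
  (G_k)_{ij} = rho(|i - j|), (r_k)_i = rho(i), i,j = 1..k.
Equivalently, Durbin-Levinson gives phi_{kk} iteratively:
  phi_{11} = rho(1)
  phi_{kk} = [rho(k) - sum_{j=1..k-1} phi_{k-1,j} rho(k-j)]
            / [1 - sum_{j=1..k-1} phi_{k-1,j} rho(j)],
  phi_{k,j} = phi_{k-1,j} - phi_{kk} phi_{k-1,k-j},  j = 1..k-1.
Step k = 1:
  phi_11 = rho(1) = -0.5907.
Step k = 2:
  phi_22 = [rho(2) - phi_11 rho(1)] / [1 - phi_11 rho(1)] = [0.2428 - (-0.5907)(-0.5907)] / [1 - (-0.5907)(-0.5907)]
         = -0.10612649 / 0.65107351 = -0.163.
Therefore phi_{22} = -0.1630.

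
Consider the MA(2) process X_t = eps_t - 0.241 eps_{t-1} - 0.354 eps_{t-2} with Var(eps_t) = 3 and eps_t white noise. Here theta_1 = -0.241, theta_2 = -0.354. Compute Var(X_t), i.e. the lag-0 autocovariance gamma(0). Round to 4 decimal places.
\gamma(0) = 3.5502

For an MA(q) process X_t = eps_t + sum_i theta_i eps_{t-i} with
Var(eps_t) = sigma^2, the variance is
  gamma(0) = sigma^2 * (1 + sum_i theta_i^2).
  sum_i theta_i^2 = (-0.241)^2 + (-0.354)^2 = 0.058081 + 0.125316 = 0.183397.
  gamma(0) = 3 * (1 + 0.183397) = 3 * 1.183397 = 3.550191, which rounds to 3.5502.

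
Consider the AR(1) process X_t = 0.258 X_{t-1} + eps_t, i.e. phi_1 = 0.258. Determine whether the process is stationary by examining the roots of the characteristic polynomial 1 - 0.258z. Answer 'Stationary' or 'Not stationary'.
\text{Stationary}

The AR(p) characteristic polynomial is P(z) = 1 - 0.258z.
Stationarity requires all roots to lie outside the unit circle, i.e. |z| > 1 for every root.
This is linear in z: 1 + (-0.258) z = 0  =>  z = -1/(-0.258) = 3.875969,  |z| = 3.875969.
Moduli of all roots: 3.8760.
All moduli strictly greater than 1? Yes.
Verdict: Stationary.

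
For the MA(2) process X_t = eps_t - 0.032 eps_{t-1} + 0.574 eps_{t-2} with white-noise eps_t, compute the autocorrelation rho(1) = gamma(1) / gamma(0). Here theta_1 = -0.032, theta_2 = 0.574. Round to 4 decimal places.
\rho(1) = -0.0379

For an MA(q) process with theta_0 = 1, the autocovariance is
  gamma(k) = sigma^2 * sum_{i=0..q-k} theta_i * theta_{i+k},
and rho(k) = gamma(k) / gamma(0). Sigma^2 cancels.
  numerator   = (1)*(-0.032) + (-0.032)*(0.574) = -0.050368.
  denominator = (1)^2 + (-0.032)^2 + (0.574)^2 = 1.3305.
  rho(1) = -0.050368 / 1.3305 = -0.0379.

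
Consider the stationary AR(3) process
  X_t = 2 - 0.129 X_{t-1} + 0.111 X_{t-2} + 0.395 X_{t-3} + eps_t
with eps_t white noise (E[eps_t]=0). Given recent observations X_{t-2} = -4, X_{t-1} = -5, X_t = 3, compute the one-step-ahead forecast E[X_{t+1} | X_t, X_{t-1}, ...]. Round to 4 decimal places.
E[X_{t+1} \mid \mathcal F_t] = -0.5220

For an AR(p) model X_t = c + sum_i phi_i X_{t-i} + eps_t, the
one-step-ahead conditional mean is
  E[X_{t+1} | X_t, ...] = c + sum_i phi_i X_{t+1-i}.
Substitute known values:
  E[X_{t+1} | ...] = 2 + (-0.129) * (3) + (0.111) * (-5) + (0.395) * (-4)
                   = -0.5220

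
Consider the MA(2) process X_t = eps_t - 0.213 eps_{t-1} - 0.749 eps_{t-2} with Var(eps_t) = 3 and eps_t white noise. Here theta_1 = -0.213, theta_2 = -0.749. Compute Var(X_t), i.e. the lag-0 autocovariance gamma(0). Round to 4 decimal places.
\gamma(0) = 4.8191

For an MA(q) process X_t = eps_t + sum_i theta_i eps_{t-i} with
Var(eps_t) = sigma^2, the variance is
  gamma(0) = sigma^2 * (1 + sum_i theta_i^2).
  sum_i theta_i^2 = (-0.213)^2 + (-0.749)^2 = 0.045369 + 0.561001 = 0.60637.
  gamma(0) = 3 * (1 + 0.60637) = 3 * 1.60637 = 4.81911, which rounds to 4.8191.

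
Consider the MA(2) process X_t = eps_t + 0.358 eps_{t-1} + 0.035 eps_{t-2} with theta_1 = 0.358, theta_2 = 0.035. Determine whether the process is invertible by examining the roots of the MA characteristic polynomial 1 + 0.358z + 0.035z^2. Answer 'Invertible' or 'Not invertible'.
\text{Invertible}

The MA(q) characteristic polynomial is P(z) = 1 + 0.358z + 0.035z^2.
Invertibility requires all roots to lie outside the unit circle, i.e. |z| > 1 for every root.
Set 1 + (0.358) z + (0.035) z^2 = 0, i.e. a z^2 + b z + c = 0 with a = 0.035, b = 0.358, c = 1.
Discriminant D = b^2 - 4ac = (0.358)^2 - 4*(0.035)*1 = 0.128164 - (0.14) = -0.011836.
D < 0, so the roots are the complex-conjugate pair z = (-b +/- i sqrt(-D)) / (2a) = -5.1143 +/- 1.5542i.
For a conjugate pair |z|^2 = z * conj(z) = (product of roots) = c/a = 1/(0.035) = 28.571429, so |z| = sqrt(28.571429) = 5.3452 for both roots.
Moduli of all roots: 5.3452, 5.3452.
All moduli strictly greater than 1? Yes.
Verdict: Invertible.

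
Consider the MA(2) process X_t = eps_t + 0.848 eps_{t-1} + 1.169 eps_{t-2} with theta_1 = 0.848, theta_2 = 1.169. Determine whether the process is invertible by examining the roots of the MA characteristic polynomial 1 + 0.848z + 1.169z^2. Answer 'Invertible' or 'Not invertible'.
\text{Not invertible}

The MA(q) characteristic polynomial is P(z) = 1 + 0.848z + 1.169z^2.
Invertibility requires all roots to lie outside the unit circle, i.e. |z| > 1 for every root.
Set 1 + (0.848) z + (1.169) z^2 = 0, i.e. a z^2 + b z + c = 0 with a = 1.169, b = 0.848, c = 1.
Discriminant D = b^2 - 4ac = (0.848)^2 - 4*(1.169)*1 = 0.719104 - (4.676) = -3.956896.
D < 0, so the roots are the complex-conjugate pair z = (-b +/- i sqrt(-D)) / (2a) = -0.3627 +/- 0.8508i.
For a conjugate pair |z|^2 = z * conj(z) = (product of roots) = c/a = 1/(1.169) = 0.855432, so |z| = sqrt(0.855432) = 0.9249 for both roots.
Moduli of all roots: 0.9249, 0.9249.
All moduli strictly greater than 1? No.
Verdict: Not invertible.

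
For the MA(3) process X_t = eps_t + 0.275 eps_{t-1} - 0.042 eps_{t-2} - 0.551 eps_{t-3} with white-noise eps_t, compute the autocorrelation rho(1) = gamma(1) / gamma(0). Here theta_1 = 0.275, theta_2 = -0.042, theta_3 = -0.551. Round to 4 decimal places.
\rho(1) = 0.2075

For an MA(q) process with theta_0 = 1, the autocovariance is
  gamma(k) = sigma^2 * sum_{i=0..q-k} theta_i * theta_{i+k},
and rho(k) = gamma(k) / gamma(0). Sigma^2 cancels.
  numerator   = (1)*(0.275) + (0.275)*(-0.042) + (-0.042)*(-0.551) = 0.286592.
  denominator = (1)^2 + (0.275)^2 + (-0.042)^2 + (-0.551)^2 = 1.38099.
  rho(1) = 0.286592 / 1.38099 = 0.2075.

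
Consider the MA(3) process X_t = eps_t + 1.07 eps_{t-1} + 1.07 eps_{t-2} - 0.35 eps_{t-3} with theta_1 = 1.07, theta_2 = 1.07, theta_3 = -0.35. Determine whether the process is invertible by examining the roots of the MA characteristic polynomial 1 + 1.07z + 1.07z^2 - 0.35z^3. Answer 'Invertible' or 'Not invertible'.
\text{Not invertible}

The MA(q) characteristic polynomial is P(z) = 1 + 1.07z + 1.07z^2 - 0.35z^3.
Invertibility requires all roots to lie outside the unit circle, i.e. |z| > 1 for every root.
Degree 3: look for a simple real root z0 first, then factor out (1 - z/z0) and solve the remaining quadratic.
Testing z0 = 4: P(4) = 1 + (1.07)(4) + (1.07)(4)^2 + (-0.35)(4)^3
  = 1 + (4.28) + (17.12) + (-22.4) = 0.  So z_0 = 4 is a root, |z_0| = 4.
Divide out the factor (1 - 0.25 z) = (1 - z/z0) (since 1/z0 = 0.25):
  P(z) = (1 - 0.25 z)(1 + (1.32) z + (1.4) z^2)
  [check: z-coef 1.32 - (0.25) = 1.07; z^2-coef 1.4 - (0.25)(1.32) = 1.07; z^3-coef -(0.25)(1.4) = -0.35.]
Remaining roots from the quadratic factor 1 + (1.32) z + (1.4) z^2:
  Set 1 + (1.32) z + (1.4) z^2 = 0, i.e. a z^2 + b z + c = 0 with a = 1.4, b = 1.32, c = 1.
  Discriminant D = b^2 - 4ac = (1.32)^2 - 4*(1.4)*1 = 1.7424 - (5.6) = -3.8576.
  D < 0, so the roots are the complex-conjugate pair z = (-b +/- i sqrt(-D)) / (2a) = -0.4714 +/- 0.7015i.
  For a conjugate pair |z|^2 = z * conj(z) = (product of roots) = c/a = 1/(1.4) = 0.714286, so |z| = sqrt(0.714286) = 0.8452 for both roots.
Moduli of all roots: 4.0000, 0.8452, 0.8452.
All moduli strictly greater than 1? No.
Verdict: Not invertible.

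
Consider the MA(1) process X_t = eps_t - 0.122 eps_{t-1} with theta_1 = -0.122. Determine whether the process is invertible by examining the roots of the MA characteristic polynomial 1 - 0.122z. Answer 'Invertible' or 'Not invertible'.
\text{Invertible}

The MA(q) characteristic polynomial is P(z) = 1 - 0.122z.
Invertibility requires all roots to lie outside the unit circle, i.e. |z| > 1 for every root.
This is linear in z: 1 + (-0.122) z = 0  =>  z = -1/(-0.122) = 8.196721,  |z| = 8.196721.
Moduli of all roots: 8.1967.
All moduli strictly greater than 1? Yes.
Verdict: Invertible.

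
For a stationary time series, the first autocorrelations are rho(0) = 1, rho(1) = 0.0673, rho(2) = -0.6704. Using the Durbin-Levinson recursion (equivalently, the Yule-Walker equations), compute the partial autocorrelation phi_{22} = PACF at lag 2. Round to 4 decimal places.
\phi_{22} = -0.6780

The PACF at lag k is phi_{kk}, the last component of the solution
to the Yule-Walker system G_k phi = r_k where
  (G_k)_{ij} = rho(|i - j|), (r_k)_i = rho(i), i,j = 1..k.
Equivalently, Durbin-Levinson gives phi_{kk} iteratively:
  phi_{11} = rho(1)
  phi_{kk} = [rho(k) - sum_{j=1..k-1} phi_{k-1,j} rho(k-j)]
            / [1 - sum_{j=1..k-1} phi_{k-1,j} rho(j)],
  phi_{k,j} = phi_{k-1,j} - phi_{kk} phi_{k-1,k-j},  j = 1..k-1.
Step k = 1:
  phi_11 = rho(1) = 0.0673.
Step k = 2:
  phi_22 = [rho(2) - phi_11 rho(1)] / [1 - phi_11 rho(1)] = [-0.6704 - (0.0673)(0.0673)] / [1 - (0.0673)(0.0673)]
         = -0.67492929 / 0.99547071 = -0.678.
Therefore phi_{22} = -0.6780.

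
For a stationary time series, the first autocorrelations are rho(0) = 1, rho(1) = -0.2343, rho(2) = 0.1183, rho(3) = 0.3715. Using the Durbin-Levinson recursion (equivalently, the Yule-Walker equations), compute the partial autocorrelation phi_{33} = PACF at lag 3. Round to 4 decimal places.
\phi_{33} = 0.4390

The PACF at lag k is phi_{kk}, the last component of the solution
to the Yule-Walker system G_k phi = r_k where
  (G_k)_{ij} = rho(|i - j|), (r_k)_i = rho(i), i,j = 1..k.
Equivalently, Durbin-Levinson gives phi_{kk} iteratively:
  phi_{11} = rho(1)
  phi_{kk} = [rho(k) - sum_{j=1..k-1} phi_{k-1,j} rho(k-j)]
            / [1 - sum_{j=1..k-1} phi_{k-1,j} rho(j)],
  phi_{k,j} = phi_{k-1,j} - phi_{kk} phi_{k-1,k-j},  j = 1..k-1.
Step k = 1:
  phi_11 = rho(1) = -0.2343.
Step k = 2:
  phi_22 = [rho(2) - phi_11 rho(1)] / [1 - phi_11 rho(1)] = [0.1183 - (-0.2343)(-0.2343)] / [1 - (-0.2343)(-0.2343)]
         = 0.06340351 / 0.94510351 = 0.067086.
  Update: phi_21 = phi_11 - phi_22 phi_11 = -0.2343 - (0.067086)(-0.2343) = -0.218582.
Step k = 3:
  phi_33 = [rho(3) - phi_21 rho(2) - phi_22 rho(1)] / [1 - phi_21 rho(1) - phi_22 rho(2)]
    numerator   = 0.3715 - (-0.218582)(0.1183) - (0.067086)(-0.2343) = 0.41307654
    denominator = 1 - (-0.218582)(-0.2343) - (0.067086)(0.1183) = 0.94085
  phi_33 = 0.41307654 / 0.94085 = 0.439.
Therefore phi_{33} = 0.4390.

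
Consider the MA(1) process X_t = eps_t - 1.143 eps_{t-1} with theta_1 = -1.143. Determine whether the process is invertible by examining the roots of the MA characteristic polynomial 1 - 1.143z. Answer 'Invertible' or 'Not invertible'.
\text{Not invertible}

The MA(q) characteristic polynomial is P(z) = 1 - 1.143z.
Invertibility requires all roots to lie outside the unit circle, i.e. |z| > 1 for every root.
This is linear in z: 1 + (-1.143) z = 0  =>  z = -1/(-1.143) = 0.874891,  |z| = 0.874891.
Moduli of all roots: 0.8749.
All moduli strictly greater than 1? No.
Verdict: Not invertible.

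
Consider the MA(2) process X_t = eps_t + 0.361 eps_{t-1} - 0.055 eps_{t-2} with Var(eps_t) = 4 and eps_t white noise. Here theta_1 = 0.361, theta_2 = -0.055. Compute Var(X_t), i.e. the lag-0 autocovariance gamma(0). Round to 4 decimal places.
\gamma(0) = 4.5334

For an MA(q) process X_t = eps_t + sum_i theta_i eps_{t-i} with
Var(eps_t) = sigma^2, the variance is
  gamma(0) = sigma^2 * (1 + sum_i theta_i^2).
  sum_i theta_i^2 = (0.361)^2 + (-0.055)^2 = 0.130321 + 0.003025 = 0.133346.
  gamma(0) = 4 * (1 + 0.133346) = 4 * 1.133346 = 4.533384, which rounds to 4.5334.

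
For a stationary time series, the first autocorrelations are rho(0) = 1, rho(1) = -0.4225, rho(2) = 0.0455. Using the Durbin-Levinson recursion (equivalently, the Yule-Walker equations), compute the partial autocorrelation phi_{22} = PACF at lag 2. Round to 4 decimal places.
\phi_{22} = -0.1619

The PACF at lag k is phi_{kk}, the last component of the solution
to the Yule-Walker system G_k phi = r_k where
  (G_k)_{ij} = rho(|i - j|), (r_k)_i = rho(i), i,j = 1..k.
Equivalently, Durbin-Levinson gives phi_{kk} iteratively:
  phi_{11} = rho(1)
  phi_{kk} = [rho(k) - sum_{j=1..k-1} phi_{k-1,j} rho(k-j)]
            / [1 - sum_{j=1..k-1} phi_{k-1,j} rho(j)],
  phi_{k,j} = phi_{k-1,j} - phi_{kk} phi_{k-1,k-j},  j = 1..k-1.
Step k = 1:
  phi_11 = rho(1) = -0.4225.
Step k = 2:
  phi_22 = [rho(2) - phi_11 rho(1)] / [1 - phi_11 rho(1)] = [0.0455 - (-0.4225)(-0.4225)] / [1 - (-0.4225)(-0.4225)]
         = -0.13300625 / 0.82149375 = -0.1619.
Therefore phi_{22} = -0.1619.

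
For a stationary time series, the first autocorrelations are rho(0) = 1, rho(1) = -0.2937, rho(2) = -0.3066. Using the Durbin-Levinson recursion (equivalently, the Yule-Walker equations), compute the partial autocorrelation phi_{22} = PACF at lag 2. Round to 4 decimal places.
\phi_{22} = -0.4299

The PACF at lag k is phi_{kk}, the last component of the solution
to the Yule-Walker system G_k phi = r_k where
  (G_k)_{ij} = rho(|i - j|), (r_k)_i = rho(i), i,j = 1..k.
Equivalently, Durbin-Levinson gives phi_{kk} iteratively:
  phi_{11} = rho(1)
  phi_{kk} = [rho(k) - sum_{j=1..k-1} phi_{k-1,j} rho(k-j)]
            / [1 - sum_{j=1..k-1} phi_{k-1,j} rho(j)],
  phi_{k,j} = phi_{k-1,j} - phi_{kk} phi_{k-1,k-j},  j = 1..k-1.
Step k = 1:
  phi_11 = rho(1) = -0.2937.
Step k = 2:
  phi_22 = [rho(2) - phi_11 rho(1)] / [1 - phi_11 rho(1)] = [-0.3066 - (-0.2937)(-0.2937)] / [1 - (-0.2937)(-0.2937)]
         = -0.39285969 / 0.91374031 = -0.4299.
Therefore phi_{22} = -0.4299.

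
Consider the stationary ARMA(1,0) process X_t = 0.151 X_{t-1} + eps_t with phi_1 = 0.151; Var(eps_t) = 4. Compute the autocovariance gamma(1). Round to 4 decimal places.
\gamma(1) = 0.6181

Multiply the model equation by X_{t-k} and take expectations. With theta_0 = psi_0 = 1 and psi_j the MA(infinity) weights, this gives
  gamma(k) - sum_i phi_i gamma(k-i) = c_k,
  c_k = sigma^2 * sum_{j=k..q} theta_j psi_{j-k}   (c_k = 0 for k > q),
using gamma(-m) = gamma(m).
Pure AR (q = 0): c_0 = sigma^2 = 4, c_k = 0 for k >= 1.
Equations for k = 0 and k = 1 (AR order 1):
  gamma(0) = phi_1 gamma(1) + c_0
  gamma(1) = phi_1 gamma(0) + c_1
Substituting the second into the first: gamma(0) (1 - phi_1^2) = c_0 + phi_1 c_1, so
  gamma(0) = c_0 / (1 - phi_1^2) = 4 / (1 - (0.151)^2) = 4 / 0.977199 = 4.093332.
  gamma(1) = phi_1 gamma(0) = (0.151)(4.093332) = 0.618093.
Therefore gamma(1) = 0.6181 (to 4 decimal places).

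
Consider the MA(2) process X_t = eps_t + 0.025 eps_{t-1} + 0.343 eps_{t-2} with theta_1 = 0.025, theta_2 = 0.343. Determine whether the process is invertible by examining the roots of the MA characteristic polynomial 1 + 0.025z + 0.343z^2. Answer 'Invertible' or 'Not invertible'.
\text{Invertible}

The MA(q) characteristic polynomial is P(z) = 1 + 0.025z + 0.343z^2.
Invertibility requires all roots to lie outside the unit circle, i.e. |z| > 1 for every root.
Set 1 + (0.025) z + (0.343) z^2 = 0, i.e. a z^2 + b z + c = 0 with a = 0.343, b = 0.025, c = 1.
Discriminant D = b^2 - 4ac = (0.025)^2 - 4*(0.343)*1 = 0.000625 - (1.372) = -1.371375.
D < 0, so the roots are the complex-conjugate pair z = (-b +/- i sqrt(-D)) / (2a) = -0.0364 +/- 1.7071i.
For a conjugate pair |z|^2 = z * conj(z) = (product of roots) = c/a = 1/(0.343) = 2.915452, so |z| = sqrt(2.915452) = 1.7075 for both roots.
Moduli of all roots: 1.7075, 1.7075.
All moduli strictly greater than 1? Yes.
Verdict: Invertible.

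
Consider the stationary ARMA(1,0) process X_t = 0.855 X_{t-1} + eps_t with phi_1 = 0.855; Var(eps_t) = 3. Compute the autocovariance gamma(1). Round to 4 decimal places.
\gamma(1) = 9.5362

Multiply the model equation by X_{t-k} and take expectations. With theta_0 = psi_0 = 1 and psi_j the MA(infinity) weights, this gives
  gamma(k) - sum_i phi_i gamma(k-i) = c_k,
  c_k = sigma^2 * sum_{j=k..q} theta_j psi_{j-k}   (c_k = 0 for k > q),
using gamma(-m) = gamma(m).
Pure AR (q = 0): c_0 = sigma^2 = 3, c_k = 0 for k >= 1.
Equations for k = 0 and k = 1 (AR order 1):
  gamma(0) = phi_1 gamma(1) + c_0
  gamma(1) = phi_1 gamma(0) + c_1
Substituting the second into the first: gamma(0) (1 - phi_1^2) = c_0 + phi_1 c_1, so
  gamma(0) = c_0 / (1 - phi_1^2) = 3 / (1 - (0.855)^2) = 3 / 0.268975 = 11.153453.
  gamma(1) = phi_1 gamma(0) = (0.855)(11.153453) = 9.536202.
Therefore gamma(1) = 9.5362 (to 4 decimal places).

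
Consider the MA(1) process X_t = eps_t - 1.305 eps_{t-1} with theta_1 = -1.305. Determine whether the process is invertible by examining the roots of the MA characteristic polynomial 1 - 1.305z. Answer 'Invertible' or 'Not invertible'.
\text{Not invertible}

The MA(q) characteristic polynomial is P(z) = 1 - 1.305z.
Invertibility requires all roots to lie outside the unit circle, i.e. |z| > 1 for every root.
This is linear in z: 1 + (-1.305) z = 0  =>  z = -1/(-1.305) = 0.766284,  |z| = 0.766284.
Moduli of all roots: 0.7663.
All moduli strictly greater than 1? No.
Verdict: Not invertible.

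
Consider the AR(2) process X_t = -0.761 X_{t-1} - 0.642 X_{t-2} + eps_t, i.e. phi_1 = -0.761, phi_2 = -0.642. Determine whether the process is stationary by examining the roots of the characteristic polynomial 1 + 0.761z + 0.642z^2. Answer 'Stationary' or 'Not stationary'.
\text{Stationary}

The AR(p) characteristic polynomial is P(z) = 1 + 0.761z + 0.642z^2.
Stationarity requires all roots to lie outside the unit circle, i.e. |z| > 1 for every root.
Set 1 + (0.761) z + (0.642) z^2 = 0, i.e. a z^2 + b z + c = 0 with a = 0.642, b = 0.761, c = 1.
Discriminant D = b^2 - 4ac = (0.761)^2 - 4*(0.642)*1 = 0.579121 - (2.568) = -1.988879.
D < 0, so the roots are the complex-conjugate pair z = (-b +/- i sqrt(-D)) / (2a) = -0.5927 +/- 1.0983i.
For a conjugate pair |z|^2 = z * conj(z) = (product of roots) = c/a = 1/(0.642) = 1.557632, so |z| = sqrt(1.557632) = 1.2481 for both roots.
Moduli of all roots: 1.2481, 1.2481.
All moduli strictly greater than 1? Yes.
Verdict: Stationary.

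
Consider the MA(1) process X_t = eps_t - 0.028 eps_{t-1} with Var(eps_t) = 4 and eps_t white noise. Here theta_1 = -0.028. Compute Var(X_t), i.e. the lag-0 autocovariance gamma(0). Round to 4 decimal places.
\gamma(0) = 4.0031

For an MA(q) process X_t = eps_t + sum_i theta_i eps_{t-i} with
Var(eps_t) = sigma^2, the variance is
  gamma(0) = sigma^2 * (1 + sum_i theta_i^2).
  sum_i theta_i^2 = (-0.028)^2 = 0.000784.
  gamma(0) = 4 * (1 + 0.000784) = 4 * 1.000784 = 4.003136, which rounds to 4.0031.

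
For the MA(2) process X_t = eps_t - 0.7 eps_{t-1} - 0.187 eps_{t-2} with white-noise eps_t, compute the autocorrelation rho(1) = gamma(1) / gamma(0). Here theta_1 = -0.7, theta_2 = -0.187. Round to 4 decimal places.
\rho(1) = -0.3732

For an MA(q) process with theta_0 = 1, the autocovariance is
  gamma(k) = sigma^2 * sum_{i=0..q-k} theta_i * theta_{i+k},
and rho(k) = gamma(k) / gamma(0). Sigma^2 cancels.
  numerator   = (1)*(-0.7) + (-0.7)*(-0.187) = -0.5691.
  denominator = (1)^2 + (-0.7)^2 + (-0.187)^2 = 1.524969.
  rho(1) = -0.5691 / 1.524969 = -0.3732.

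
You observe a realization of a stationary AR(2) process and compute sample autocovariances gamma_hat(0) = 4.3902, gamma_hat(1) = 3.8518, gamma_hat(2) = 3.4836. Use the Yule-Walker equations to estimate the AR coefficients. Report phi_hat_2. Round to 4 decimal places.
\hat\phi_{2} = 0.1031

The Yule-Walker equations for an AR(p) process read, in matrix form,
  Gamma_p phi = r_p,   with   (Gamma_p)_{ij} = gamma(|i - j|),
                       (r_p)_i = gamma(i),   i,j = 1..p.
Substitute the sample gammas (Toeplitz matrix and right-hand side of size 2):
  Gamma_p = [[4.3902, 3.8518], [3.8518, 4.3902]]
  r_p     = [3.8518, 3.4836]
Written out:
  4.3902 phi_1 + 3.8518 phi_2 = 3.8518
  3.8518 phi_1 + 4.3902 phi_2 = 3.4836
Solve by Cramer's rule:
  det = gamma(0)^2 - gamma(1)^2 = (4.3902)^2 - (3.8518)^2 = 19.27385604 - 14.83636324 = 4.4374928
  phi_hat_1 = [gamma(1) gamma(0) - gamma(1) gamma(2)] / det = [(3.8518)(4.3902) - (3.8518)(3.4836)] / 4.4374928 = 3.49204188 / 4.4374928 = 0.7869
  phi_hat_2 = [gamma(0) gamma(2) - gamma(1)^2] / det = [(4.3902)(3.4836) - (3.8518)^2] / 4.4374928 = 0.45733748 / 4.4374928 = 0.1031
So phi_hat = [0.7869, 0.1031].
Therefore phi_hat_2 = 0.1031.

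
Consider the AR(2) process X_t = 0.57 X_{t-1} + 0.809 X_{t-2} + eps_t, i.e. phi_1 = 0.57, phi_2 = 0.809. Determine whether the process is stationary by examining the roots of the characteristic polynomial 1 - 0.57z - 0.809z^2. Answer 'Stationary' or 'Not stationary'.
\text{Not stationary}

The AR(p) characteristic polynomial is P(z) = 1 - 0.57z - 0.809z^2.
Stationarity requires all roots to lie outside the unit circle, i.e. |z| > 1 for every root.
Set 1 + (-0.57) z + (-0.809) z^2 = 0, i.e. a z^2 + b z + c = 0 with a = -0.809, b = -0.57, c = 1.
Discriminant D = b^2 - 4ac = (-0.57)^2 - 4*(-0.809)*1 = 0.3249 - (-3.236) = 3.5609.
D >= 0, so the roots are real: z = (-b +/- sqrt(D)) / (2a) = (0.57 +/- 1.887035) / (-1.618).
  z_1 = (0.57 + 1.887035) / (-1.618) = -1.5186,   |z_1| = 1.5186.
  z_2 = (0.57 - 1.887035) / (-1.618) = 0.814,   |z_2| = 0.814.
Moduli of all roots: 1.5186, 0.8140.
All moduli strictly greater than 1? No.
Verdict: Not stationary.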